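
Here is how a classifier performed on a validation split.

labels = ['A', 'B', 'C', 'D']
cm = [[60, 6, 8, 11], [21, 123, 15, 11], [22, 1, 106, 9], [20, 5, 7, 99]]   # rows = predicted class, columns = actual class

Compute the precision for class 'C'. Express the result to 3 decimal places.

0.768

One-vs-rest for 'C': TP = diagonal; FP = other classes predicted 'C'; FN = 'C' predicted as other.
precision = TP/(TP+FP).
C: TP=106, FP=22+1+9=32 → 106/138 = 0.7681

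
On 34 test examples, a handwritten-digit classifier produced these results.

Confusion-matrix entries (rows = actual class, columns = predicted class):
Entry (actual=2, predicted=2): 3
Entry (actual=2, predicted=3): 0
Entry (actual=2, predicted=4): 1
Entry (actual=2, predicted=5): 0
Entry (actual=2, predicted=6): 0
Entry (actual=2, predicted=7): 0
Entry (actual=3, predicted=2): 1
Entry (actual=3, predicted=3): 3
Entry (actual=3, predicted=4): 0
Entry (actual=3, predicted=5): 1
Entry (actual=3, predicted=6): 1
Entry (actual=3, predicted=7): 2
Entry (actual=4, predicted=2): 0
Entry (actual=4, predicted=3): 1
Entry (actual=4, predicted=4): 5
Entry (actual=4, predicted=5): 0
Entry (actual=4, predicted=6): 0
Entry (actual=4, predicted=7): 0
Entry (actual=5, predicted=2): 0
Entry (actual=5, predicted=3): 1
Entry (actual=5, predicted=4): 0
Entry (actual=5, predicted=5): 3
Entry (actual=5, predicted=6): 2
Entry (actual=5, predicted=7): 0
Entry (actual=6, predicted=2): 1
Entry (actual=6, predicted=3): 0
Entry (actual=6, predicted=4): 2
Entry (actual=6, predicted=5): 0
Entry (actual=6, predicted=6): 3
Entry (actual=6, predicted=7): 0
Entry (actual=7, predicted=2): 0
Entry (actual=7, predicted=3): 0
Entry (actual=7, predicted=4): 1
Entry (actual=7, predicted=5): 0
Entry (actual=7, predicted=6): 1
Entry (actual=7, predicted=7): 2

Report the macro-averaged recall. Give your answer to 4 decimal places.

0.5764

Per-class recall (TP/(TP+FN)):
  2: TP=3, FN=0+1+0+0+0=1 → 3/4 = 0.75000
  3: TP=3, FN=1+0+1+1+2=5 → 3/8 = 0.37500
  4: TP=5, FN=0+1+0+0+0=1 → 5/6 = 0.83333
  5: TP=3, FN=0+1+0+2+0=3 → 3/6 = 0.50000
  6: TP=3, FN=1+0+2+0+0=3 → 3/6 = 0.50000
  7: TP=2, FN=0+0+1+0+1=2 → 2/4 = 0.50000
Macro-recall = mean = (0.75000 + 0.37500 + 0.83333 + 0.50000 + 0.50000 + 0.50000) / 6 = 0.5764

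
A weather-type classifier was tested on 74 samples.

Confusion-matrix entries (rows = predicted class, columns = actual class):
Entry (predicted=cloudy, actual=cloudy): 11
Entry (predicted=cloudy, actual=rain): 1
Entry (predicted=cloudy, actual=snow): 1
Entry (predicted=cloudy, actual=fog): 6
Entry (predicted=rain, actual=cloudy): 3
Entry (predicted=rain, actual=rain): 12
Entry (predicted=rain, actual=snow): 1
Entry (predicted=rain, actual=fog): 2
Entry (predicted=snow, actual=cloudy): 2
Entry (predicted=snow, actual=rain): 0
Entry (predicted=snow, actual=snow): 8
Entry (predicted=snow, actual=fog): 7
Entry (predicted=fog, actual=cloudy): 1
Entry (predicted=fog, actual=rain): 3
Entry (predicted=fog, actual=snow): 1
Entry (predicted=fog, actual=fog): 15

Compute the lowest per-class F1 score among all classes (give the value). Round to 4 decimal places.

Per-class F1 score (2·TP/(2·TP+FP+FN)):
  cloudy: TP=11, FP=1+1+6=8, FN=3+2+1=6 → 22/36 = 0.61111
  rain: TP=12, FP=3+1+2=6, FN=1+0+3=4 → 24/34 = 0.70588
  snow: TP=8, FP=2+0+7=9, FN=1+1+1=3 → 16/28 = 0.57143
  fog: TP=15, FP=1+3+1=5, FN=6+2+7=15 → 30/50 = 0.60000
Lowest is class 'snow' with F1 score = 0.5714.

0.5714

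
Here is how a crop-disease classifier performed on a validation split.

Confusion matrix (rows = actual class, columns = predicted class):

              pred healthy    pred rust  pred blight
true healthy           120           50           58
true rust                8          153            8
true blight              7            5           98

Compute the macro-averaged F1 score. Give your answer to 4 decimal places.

0.7294

Per-class F1 score (2·TP/(2·TP+FP+FN)):
  healthy: TP=120, FP=8+7=15, FN=50+58=108 → 240/363 = 0.66116
  rust: TP=153, FP=50+5=55, FN=8+8=16 → 306/377 = 0.81167
  blight: TP=98, FP=58+8=66, FN=7+5=12 → 196/274 = 0.71533
Macro-F1 score = mean = (0.66116 + 0.81167 + 0.71533) / 3 = 0.7294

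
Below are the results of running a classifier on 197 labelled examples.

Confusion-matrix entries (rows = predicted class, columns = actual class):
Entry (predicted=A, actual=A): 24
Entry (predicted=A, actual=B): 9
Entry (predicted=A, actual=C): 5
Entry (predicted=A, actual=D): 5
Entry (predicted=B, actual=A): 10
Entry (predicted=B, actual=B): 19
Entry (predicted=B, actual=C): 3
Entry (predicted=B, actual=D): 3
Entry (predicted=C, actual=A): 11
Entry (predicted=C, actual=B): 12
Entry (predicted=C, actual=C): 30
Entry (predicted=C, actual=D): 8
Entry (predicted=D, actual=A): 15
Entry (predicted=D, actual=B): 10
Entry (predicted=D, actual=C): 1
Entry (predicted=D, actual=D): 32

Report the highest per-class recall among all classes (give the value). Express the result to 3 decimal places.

0.769

Per-class recall (TP/(TP+FN)):
  A: TP=24, FN=10+11+15=36 → 24/60 = 0.4000
  B: TP=19, FN=9+12+10=31 → 19/50 = 0.3800
  C: TP=30, FN=5+3+1=9 → 30/39 = 0.7692
  D: TP=32, FN=5+3+8=16 → 32/48 = 0.6667
Highest is class 'C' with recall = 0.769.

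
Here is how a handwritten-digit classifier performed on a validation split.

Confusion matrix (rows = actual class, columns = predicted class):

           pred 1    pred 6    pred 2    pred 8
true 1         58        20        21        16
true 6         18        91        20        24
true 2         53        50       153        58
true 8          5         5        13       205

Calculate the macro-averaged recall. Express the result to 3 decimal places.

Per-class recall (TP/(TP+FN)):
  1: TP=58, FN=20+21+16=57 → 58/115 = 0.5043
  6: TP=91, FN=18+20+24=62 → 91/153 = 0.5948
  2: TP=153, FN=53+50+58=161 → 153/314 = 0.4873
  8: TP=205, FN=5+5+13=23 → 205/228 = 0.8991
Macro-recall = mean = (0.5043 + 0.5948 + 0.4873 + 0.8991) / 4 = 0.621

0.621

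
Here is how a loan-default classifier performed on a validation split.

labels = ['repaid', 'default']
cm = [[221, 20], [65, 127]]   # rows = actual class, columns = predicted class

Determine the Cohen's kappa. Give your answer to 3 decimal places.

Observed agreement pₒ = trace/N = 348/433 = 0.8037
Expected agreement pₑ = Σ (rowᵢ·colᵢ)/N² = (241·286 + 192·147)/433² = 0.5182
κ = (pₒ − pₑ)/(1 − pₑ) = (0.8037 − 0.5182)/(1 − 0.5182) = 0.593

0.593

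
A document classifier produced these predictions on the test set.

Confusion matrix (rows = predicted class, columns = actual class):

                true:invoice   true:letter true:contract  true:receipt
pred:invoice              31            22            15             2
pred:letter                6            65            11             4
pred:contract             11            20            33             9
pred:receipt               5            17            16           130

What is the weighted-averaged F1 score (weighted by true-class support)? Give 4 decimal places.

0.6483

Per-class F1 score (2·TP/(2·TP+FP+FN)):
  invoice: TP=31, FP=22+15+2=39, FN=6+11+5=22 → 62/123 = 0.50407
  letter: TP=65, FP=6+11+4=21, FN=22+20+17=59 → 130/210 = 0.61905
  contract: TP=33, FP=11+20+9=40, FN=15+11+16=42 → 66/148 = 0.44595
  receipt: TP=130, FP=5+17+16=38, FN=2+4+9=15 → 260/313 = 0.83067
Weighted-F1 score = Σ (supportᵢ/N)·F1 scoreᵢ with N=397: (53/397)·0.50407 + (124/397)·0.61905 + (75/397)·0.44595 + (145/397)·0.83067 = 0.6483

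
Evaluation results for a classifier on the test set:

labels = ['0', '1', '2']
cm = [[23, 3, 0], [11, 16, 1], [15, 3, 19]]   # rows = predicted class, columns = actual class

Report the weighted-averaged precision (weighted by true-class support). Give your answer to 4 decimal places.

0.7273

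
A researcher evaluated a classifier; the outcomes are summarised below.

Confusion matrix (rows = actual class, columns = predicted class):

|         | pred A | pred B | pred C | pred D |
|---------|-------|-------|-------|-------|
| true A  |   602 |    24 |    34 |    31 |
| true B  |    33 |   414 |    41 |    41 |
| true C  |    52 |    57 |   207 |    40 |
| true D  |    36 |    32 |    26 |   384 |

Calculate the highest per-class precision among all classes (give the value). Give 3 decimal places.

Per-class precision (TP/(TP+FP)):
  A: TP=602, FP=33+52+36=121 → 602/723 = 0.8326
  B: TP=414, FP=24+57+32=113 → 414/527 = 0.7856
  C: TP=207, FP=34+41+26=101 → 207/308 = 0.6721
  D: TP=384, FP=31+41+40=112 → 384/496 = 0.7742
Highest is class 'A' with precision = 0.833.

0.833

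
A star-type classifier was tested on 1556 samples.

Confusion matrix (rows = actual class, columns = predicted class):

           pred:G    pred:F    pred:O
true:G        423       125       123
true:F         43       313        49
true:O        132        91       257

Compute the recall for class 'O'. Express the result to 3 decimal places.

One-vs-rest for 'O': TP = diagonal; FP = other classes predicted 'O'; FN = 'O' predicted as other.
recall = TP/(TP+FN).
O: TP=257, FN=132+91=223 → 257/480 = 0.5354

0.535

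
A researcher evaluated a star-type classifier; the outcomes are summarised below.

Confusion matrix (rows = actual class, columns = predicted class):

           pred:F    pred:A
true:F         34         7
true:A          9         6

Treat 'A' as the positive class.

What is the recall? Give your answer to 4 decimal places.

0.4000

Recall = TP/(TP+FN) = 6/(6+9) = 6/15 = 0.4000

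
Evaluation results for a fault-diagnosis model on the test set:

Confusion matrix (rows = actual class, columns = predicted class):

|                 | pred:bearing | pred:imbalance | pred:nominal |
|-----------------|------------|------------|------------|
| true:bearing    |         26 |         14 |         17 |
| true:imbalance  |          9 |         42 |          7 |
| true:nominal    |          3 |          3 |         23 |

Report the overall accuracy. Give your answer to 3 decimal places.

Accuracy = trace / total = (26+42+23=91) / 144 = 91/144 = 0.632

0.632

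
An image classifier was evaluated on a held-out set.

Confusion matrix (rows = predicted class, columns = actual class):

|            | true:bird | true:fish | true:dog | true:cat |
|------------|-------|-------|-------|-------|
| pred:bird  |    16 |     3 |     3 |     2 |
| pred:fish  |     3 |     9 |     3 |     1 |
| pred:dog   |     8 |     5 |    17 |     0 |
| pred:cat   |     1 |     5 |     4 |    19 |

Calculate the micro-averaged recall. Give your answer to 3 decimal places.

0.616

Micro-averaging pools counts across classes: ΣTP=61, ΣFP=38, ΣFN=38.
Micro-recall = TP/(TP+FN) on pooled counts = 0.616 (equals overall accuracy in single-label multiclass).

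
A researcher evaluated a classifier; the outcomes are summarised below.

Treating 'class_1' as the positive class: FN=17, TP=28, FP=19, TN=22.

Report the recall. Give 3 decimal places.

0.622

Recall = TP/(TP+FN) = 28/(28+17) = 28/45 = 0.622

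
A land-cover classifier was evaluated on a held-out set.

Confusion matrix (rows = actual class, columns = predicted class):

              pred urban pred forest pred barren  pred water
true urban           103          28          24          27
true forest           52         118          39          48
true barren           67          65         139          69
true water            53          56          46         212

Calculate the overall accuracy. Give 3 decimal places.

Accuracy = trace / total = (103+118+139+212=572) / 1146 = 572/1146 = 0.499

0.499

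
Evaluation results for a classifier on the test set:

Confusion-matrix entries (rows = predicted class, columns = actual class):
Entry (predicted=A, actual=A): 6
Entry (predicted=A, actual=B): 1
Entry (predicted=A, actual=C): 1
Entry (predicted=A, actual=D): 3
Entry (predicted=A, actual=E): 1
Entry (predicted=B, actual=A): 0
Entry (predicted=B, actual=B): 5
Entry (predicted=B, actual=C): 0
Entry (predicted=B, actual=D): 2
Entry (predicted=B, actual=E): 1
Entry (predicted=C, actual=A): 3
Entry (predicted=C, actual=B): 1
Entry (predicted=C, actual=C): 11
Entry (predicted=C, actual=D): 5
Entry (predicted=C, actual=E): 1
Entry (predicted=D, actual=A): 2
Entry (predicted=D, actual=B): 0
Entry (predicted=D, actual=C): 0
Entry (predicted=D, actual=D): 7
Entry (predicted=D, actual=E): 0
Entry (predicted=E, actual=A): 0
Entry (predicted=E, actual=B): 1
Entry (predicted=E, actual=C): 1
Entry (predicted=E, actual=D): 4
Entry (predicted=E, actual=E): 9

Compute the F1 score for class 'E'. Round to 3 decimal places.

Take TP from the diagonal, FP from the rest of the 'E' prediction marginal, FN from the rest of the 'E' actual marginal.
F1 score = 2·TP/(2·TP+FP+FN).
E: TP=9, FP=0+1+1+4=6, FN=1+1+1+0=3 → 18/27 = 0.6667

0.667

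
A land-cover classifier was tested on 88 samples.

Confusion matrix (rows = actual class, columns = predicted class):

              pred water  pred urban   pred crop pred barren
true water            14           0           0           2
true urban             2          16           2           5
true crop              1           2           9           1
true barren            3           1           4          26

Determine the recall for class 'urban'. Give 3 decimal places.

0.640

recall = TP/(TP+FN).
urban: TP=16, FN=2+2+5=9 → 16/25 = 0.6400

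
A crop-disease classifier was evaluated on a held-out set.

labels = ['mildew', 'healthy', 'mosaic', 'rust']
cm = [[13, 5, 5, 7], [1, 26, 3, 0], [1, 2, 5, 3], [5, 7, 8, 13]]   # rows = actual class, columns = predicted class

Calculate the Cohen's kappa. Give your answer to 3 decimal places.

Observed agreement pₒ = trace/N = 57/104 = 0.5481
Expected agreement pₑ = Σ (rowᵢ·colᵢ)/N² = (30·20 + 30·40 + 11·21 + 33·23)/104² = 0.2580
κ = (pₒ − pₑ)/(1 − pₑ) = (0.5481 − 0.2580)/(1 − 0.2580) = 0.391

0.391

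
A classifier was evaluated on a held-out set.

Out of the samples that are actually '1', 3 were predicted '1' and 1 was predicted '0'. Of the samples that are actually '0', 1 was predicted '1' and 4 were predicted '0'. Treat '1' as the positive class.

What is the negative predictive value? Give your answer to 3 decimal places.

0.800

NPV = TN/(TN+FN) = 4/(4+1) = 0.800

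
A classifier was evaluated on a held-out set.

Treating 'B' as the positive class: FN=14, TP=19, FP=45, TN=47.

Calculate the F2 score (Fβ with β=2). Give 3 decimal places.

Fβ = (1+β²)·TP / ((1+β²)·TP + β²·FN + FP), with β²=4
= 5·19 / (5·19 + 4·14 + 45) = 0.485

0.485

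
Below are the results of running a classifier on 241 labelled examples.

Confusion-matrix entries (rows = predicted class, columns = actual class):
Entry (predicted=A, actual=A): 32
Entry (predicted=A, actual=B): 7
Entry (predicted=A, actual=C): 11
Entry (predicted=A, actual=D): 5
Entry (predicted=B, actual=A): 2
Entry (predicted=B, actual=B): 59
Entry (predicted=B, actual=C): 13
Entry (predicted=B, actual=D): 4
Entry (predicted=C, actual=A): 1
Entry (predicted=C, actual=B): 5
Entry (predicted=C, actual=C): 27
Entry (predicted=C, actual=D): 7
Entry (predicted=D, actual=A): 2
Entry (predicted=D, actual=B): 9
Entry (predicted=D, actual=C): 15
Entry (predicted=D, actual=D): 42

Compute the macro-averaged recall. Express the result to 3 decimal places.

0.684

Per-class recall (TP/(TP+FN)):
  A: TP=32, FN=2+1+2=5 → 32/37 = 0.8649
  B: TP=59, FN=7+5+9=21 → 59/80 = 0.7375
  C: TP=27, FN=11+13+15=39 → 27/66 = 0.4091
  D: TP=42, FN=5+4+7=16 → 42/58 = 0.7241
Macro-recall = mean = (0.8649 + 0.7375 + 0.4091 + 0.7241) / 4 = 0.684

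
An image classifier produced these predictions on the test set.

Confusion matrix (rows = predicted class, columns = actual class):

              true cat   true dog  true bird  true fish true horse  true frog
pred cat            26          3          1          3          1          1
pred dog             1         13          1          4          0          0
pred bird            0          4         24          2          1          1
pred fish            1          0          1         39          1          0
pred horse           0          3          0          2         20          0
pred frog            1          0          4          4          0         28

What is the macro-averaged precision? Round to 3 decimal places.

0.777

Per-class precision (TP/(TP+FP)):
  cat: TP=26, FP=3+1+3+1+1=9 → 26/35 = 0.7429
  dog: TP=13, FP=1+1+4+0+0=6 → 13/19 = 0.6842
  bird: TP=24, FP=0+4+2+1+1=8 → 24/32 = 0.7500
  fish: TP=39, FP=1+0+1+1+0=3 → 39/42 = 0.9286
  horse: TP=20, FP=0+3+0+2+0=5 → 20/25 = 0.8000
  frog: TP=28, FP=1+0+4+4+0=9 → 28/37 = 0.7568
Macro-precision = mean = (0.7429 + 0.6842 + 0.7500 + 0.9286 + 0.8000 + 0.7568) / 6 = 0.777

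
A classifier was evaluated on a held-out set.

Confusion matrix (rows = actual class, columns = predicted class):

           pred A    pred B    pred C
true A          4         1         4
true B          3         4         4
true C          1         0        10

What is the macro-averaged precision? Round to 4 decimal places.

Per-class precision (TP/(TP+FP)):
  A: TP=4, FP=3+1=4 → 4/8 = 0.50000
  B: TP=4, FP=1+0=1 → 4/5 = 0.80000
  C: TP=10, FP=4+4=8 → 10/18 = 0.55556
Macro-precision = mean = (0.50000 + 0.80000 + 0.55556) / 3 = 0.6185

0.6185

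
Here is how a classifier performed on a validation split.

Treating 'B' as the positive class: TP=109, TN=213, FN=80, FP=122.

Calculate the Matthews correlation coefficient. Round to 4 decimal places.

0.2056

MCC = (TP·TN − FP·FN) / √((TP+FP)(TP+FN)(TN+FP)(TN+FN))
Numerator = 109·213 − 122·80 = 13457
Denominator = √(231·189·335·293) = √4285349145 = 65462.5782
MCC = 13457 / 65462.5782 = 0.2056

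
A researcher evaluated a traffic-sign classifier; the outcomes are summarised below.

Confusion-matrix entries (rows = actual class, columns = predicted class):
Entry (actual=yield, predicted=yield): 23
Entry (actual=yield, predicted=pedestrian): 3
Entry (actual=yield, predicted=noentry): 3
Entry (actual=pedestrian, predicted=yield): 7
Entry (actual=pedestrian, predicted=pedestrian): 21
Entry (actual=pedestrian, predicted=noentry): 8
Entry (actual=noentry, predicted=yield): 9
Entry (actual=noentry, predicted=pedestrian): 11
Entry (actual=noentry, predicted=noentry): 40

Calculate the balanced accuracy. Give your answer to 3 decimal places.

0.681

Balanced accuracy = mean of per-class recall.
  yield: recall = 23/29 = 0.7931
  pedestrian: recall = 21/36 = 0.5833
  noentry: recall = 40/60 = 0.6667
Mean = (0.7931 + 0.5833 + 0.6667) / 3 = 0.681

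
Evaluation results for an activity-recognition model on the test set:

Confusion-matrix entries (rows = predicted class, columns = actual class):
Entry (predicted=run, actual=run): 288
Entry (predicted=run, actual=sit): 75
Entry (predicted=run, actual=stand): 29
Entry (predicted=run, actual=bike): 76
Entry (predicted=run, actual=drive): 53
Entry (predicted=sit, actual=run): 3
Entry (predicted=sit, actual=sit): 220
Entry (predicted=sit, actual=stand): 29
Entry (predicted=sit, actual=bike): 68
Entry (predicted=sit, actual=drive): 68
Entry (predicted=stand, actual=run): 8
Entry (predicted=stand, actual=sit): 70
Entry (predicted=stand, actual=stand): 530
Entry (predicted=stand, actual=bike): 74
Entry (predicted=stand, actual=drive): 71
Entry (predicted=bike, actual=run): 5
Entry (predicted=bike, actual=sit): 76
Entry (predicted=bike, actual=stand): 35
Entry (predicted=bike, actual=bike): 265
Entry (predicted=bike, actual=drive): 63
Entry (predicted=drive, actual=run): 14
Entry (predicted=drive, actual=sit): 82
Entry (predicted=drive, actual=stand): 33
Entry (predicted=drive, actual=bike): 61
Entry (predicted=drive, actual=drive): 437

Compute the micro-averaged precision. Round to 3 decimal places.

Micro-averaging pools counts across classes: ΣTP=1740, ΣFP=993, ΣFN=993.
Micro-precision = TP/(TP+FP) on pooled counts = 0.637 (equals overall accuracy in single-label multiclass).

0.637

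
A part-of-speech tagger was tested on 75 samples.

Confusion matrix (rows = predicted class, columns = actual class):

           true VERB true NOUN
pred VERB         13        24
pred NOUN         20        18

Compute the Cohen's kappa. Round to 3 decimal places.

Observed agreement pₒ = trace/N = 31/75 = 0.4133
Expected agreement pₑ = Σ (rowᵢ·colᵢ)/N² = (33·37 + 42·38)/75² = 0.5008
κ = (pₒ − pₑ)/(1 − pₑ) = (0.4133 − 0.5008)/(1 − 0.5008) = -0.175

-0.175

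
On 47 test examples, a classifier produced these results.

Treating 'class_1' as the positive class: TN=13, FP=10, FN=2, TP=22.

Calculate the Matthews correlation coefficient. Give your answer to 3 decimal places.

0.517

MCC = (TP·TN − FP·FN) / √((TP+FP)(TP+FN)(TN+FP)(TN+FN))
Numerator = 22·13 − 10·2 = 266
Denominator = √(32·24·23·15) = √264960 = 514.7427
MCC = 266 / 514.7427 = 0.517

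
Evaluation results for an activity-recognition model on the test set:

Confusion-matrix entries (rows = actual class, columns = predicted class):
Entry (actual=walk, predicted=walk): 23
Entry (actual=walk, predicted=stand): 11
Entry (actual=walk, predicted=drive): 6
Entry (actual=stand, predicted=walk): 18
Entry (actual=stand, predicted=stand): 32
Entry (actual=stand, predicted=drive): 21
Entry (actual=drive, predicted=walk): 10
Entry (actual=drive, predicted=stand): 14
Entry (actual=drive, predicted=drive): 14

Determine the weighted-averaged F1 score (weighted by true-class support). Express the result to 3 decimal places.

Per-class F1 score (2·TP/(2·TP+FP+FN)):
  walk: TP=23, FP=18+10=28, FN=11+6=17 → 46/91 = 0.5055
  stand: TP=32, FP=11+14=25, FN=18+21=39 → 64/128 = 0.5000
  drive: TP=14, FP=6+21=27, FN=10+14=24 → 28/79 = 0.3544
Weighted-F1 score = Σ (supportᵢ/N)·F1 scoreᵢ with N=149: (40/149)·0.5055 + (71/149)·0.5000 + (38/149)·0.3544 = 0.464

0.464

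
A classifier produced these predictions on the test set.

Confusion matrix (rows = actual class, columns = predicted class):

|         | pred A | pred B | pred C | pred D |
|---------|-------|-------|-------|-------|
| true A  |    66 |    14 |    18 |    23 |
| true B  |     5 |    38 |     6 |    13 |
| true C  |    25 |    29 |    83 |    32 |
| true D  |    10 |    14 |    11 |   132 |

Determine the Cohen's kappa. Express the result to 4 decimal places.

0.4739

Observed agreement pₒ = trace/N = 319/519 = 0.61464
Expected agreement pₑ = Σ (rowᵢ·colᵢ)/N² = (121·106 + 62·95 + 169·118 + 167·200)/519² = 0.26751
κ = (pₒ − pₑ)/(1 − pₑ) = (0.61464 − 0.26751)/(1 − 0.26751) = 0.4739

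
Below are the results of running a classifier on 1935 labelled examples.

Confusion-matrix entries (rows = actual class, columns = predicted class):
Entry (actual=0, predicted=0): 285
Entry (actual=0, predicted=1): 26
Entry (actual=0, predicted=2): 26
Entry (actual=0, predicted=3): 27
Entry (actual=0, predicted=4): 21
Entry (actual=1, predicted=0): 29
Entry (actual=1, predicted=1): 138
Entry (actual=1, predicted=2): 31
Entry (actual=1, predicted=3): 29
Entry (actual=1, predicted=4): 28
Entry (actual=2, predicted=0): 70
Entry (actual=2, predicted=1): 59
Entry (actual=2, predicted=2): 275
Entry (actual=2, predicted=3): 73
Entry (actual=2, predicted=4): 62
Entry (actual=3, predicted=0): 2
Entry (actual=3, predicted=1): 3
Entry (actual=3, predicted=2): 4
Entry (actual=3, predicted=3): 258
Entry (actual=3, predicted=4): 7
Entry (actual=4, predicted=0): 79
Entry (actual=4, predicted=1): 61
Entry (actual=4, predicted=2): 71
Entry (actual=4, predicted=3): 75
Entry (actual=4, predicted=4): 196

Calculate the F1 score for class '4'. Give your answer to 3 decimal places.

Treat '4' as positive and all other classes as negative.
F1 score = 2·TP/(2·TP+FP+FN).
4: TP=196, FP=21+28+62+7=118, FN=79+61+71+75=286 → 392/796 = 0.4925

0.492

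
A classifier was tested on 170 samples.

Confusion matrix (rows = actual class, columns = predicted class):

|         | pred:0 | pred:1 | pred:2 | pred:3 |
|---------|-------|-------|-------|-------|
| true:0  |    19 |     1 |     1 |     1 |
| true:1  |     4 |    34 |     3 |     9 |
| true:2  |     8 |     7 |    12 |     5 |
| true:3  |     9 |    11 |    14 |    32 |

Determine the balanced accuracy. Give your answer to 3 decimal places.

0.601

Balanced accuracy = mean of per-class recall.
  0: recall = 19/22 = 0.8636
  1: recall = 34/50 = 0.6800
  2: recall = 12/32 = 0.3750
  3: recall = 32/66 = 0.4848
Mean = (0.8636 + 0.6800 + 0.3750 + 0.4848) / 4 = 0.601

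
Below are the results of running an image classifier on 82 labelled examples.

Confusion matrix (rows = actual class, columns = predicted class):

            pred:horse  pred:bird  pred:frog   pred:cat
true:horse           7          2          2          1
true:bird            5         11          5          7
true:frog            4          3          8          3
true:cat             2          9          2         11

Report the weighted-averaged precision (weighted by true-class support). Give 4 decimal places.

Per-class precision (TP/(TP+FP)):
  horse: TP=7, FP=5+4+2=11 → 7/18 = 0.38889
  bird: TP=11, FP=2+3+9=14 → 11/25 = 0.44000
  frog: TP=8, FP=2+5+2=9 → 8/17 = 0.47059
  cat: TP=11, FP=1+7+3=11 → 11/22 = 0.50000
Weighted-precision = Σ (supportᵢ/N)·precisionᵢ with N=82: (12/82)·0.38889 + (28/82)·0.44000 + (18/82)·0.47059 + (24/82)·0.50000 = 0.4568

0.4568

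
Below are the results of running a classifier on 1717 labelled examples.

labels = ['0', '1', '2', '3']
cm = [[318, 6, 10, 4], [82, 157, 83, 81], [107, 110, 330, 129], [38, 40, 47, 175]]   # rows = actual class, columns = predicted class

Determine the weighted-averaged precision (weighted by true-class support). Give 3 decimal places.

Per-class precision (TP/(TP+FP)):
  0: TP=318, FP=82+107+38=227 → 318/545 = 0.5835
  1: TP=157, FP=6+110+40=156 → 157/313 = 0.5016
  2: TP=330, FP=10+83+47=140 → 330/470 = 0.7021
  3: TP=175, FP=4+81+129=214 → 175/389 = 0.4499
Weighted-precision = Σ (supportᵢ/N)·precisionᵢ with N=1717: (338/1717)·0.5835 + (403/1717)·0.5016 + (676/1717)·0.7021 + (300/1717)·0.4499 = 0.588

0.588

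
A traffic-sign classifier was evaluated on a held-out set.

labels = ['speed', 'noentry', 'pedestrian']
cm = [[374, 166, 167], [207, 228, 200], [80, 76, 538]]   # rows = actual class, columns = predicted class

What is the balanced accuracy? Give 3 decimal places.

0.554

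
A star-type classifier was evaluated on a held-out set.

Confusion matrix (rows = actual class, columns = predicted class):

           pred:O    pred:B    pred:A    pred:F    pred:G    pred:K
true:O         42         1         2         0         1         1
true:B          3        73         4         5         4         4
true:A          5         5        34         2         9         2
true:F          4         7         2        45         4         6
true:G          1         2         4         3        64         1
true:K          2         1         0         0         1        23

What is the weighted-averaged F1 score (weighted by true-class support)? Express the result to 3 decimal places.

0.763

Per-class F1 score (2·TP/(2·TP+FP+FN)):
  O: TP=42, FP=3+5+4+1+2=15, FN=1+2+0+1+1=5 → 84/104 = 0.8077
  B: TP=73, FP=1+5+7+2+1=16, FN=3+4+5+4+4=20 → 146/182 = 0.8022
  A: TP=34, FP=2+4+2+4+0=12, FN=5+5+2+9+2=23 → 68/103 = 0.6602
  F: TP=45, FP=0+5+2+3+0=10, FN=4+7+2+4+6=23 → 90/123 = 0.7317
  G: TP=64, FP=1+4+9+4+1=19, FN=1+2+4+3+1=11 → 128/158 = 0.8101
  K: TP=23, FP=1+4+2+6+1=14, FN=2+1+0+0+1=4 → 46/64 = 0.7188
Weighted-F1 score = Σ (supportᵢ/N)·F1 scoreᵢ with N=367: (47/367)·0.8077 + (93/367)·0.8022 + (57/367)·0.6602 + (68/367)·0.7317 + (75/367)·0.8101 + (27/367)·0.7188 = 0.763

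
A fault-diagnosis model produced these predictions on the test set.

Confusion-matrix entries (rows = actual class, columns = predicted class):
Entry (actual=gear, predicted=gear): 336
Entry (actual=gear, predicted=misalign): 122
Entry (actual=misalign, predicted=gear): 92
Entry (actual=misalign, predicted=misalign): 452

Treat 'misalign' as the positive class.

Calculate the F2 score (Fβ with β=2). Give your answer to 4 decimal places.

Fβ = (1+β²)·TP / ((1+β²)·TP + β²·FN + FP), with β²=4
= 5·452 / (5·452 + 4·92 + 122) = 0.8218

0.8218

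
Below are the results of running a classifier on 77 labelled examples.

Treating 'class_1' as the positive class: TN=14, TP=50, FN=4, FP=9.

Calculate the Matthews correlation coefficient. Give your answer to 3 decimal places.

0.578

MCC = (TP·TN − FP·FN) / √((TP+FP)(TP+FN)(TN+FP)(TN+FN))
Numerator = 50·14 − 9·4 = 664
Denominator = √(59·54·23·18) = √1319004 = 1148.4790
MCC = 664 / 1148.4790 = 0.578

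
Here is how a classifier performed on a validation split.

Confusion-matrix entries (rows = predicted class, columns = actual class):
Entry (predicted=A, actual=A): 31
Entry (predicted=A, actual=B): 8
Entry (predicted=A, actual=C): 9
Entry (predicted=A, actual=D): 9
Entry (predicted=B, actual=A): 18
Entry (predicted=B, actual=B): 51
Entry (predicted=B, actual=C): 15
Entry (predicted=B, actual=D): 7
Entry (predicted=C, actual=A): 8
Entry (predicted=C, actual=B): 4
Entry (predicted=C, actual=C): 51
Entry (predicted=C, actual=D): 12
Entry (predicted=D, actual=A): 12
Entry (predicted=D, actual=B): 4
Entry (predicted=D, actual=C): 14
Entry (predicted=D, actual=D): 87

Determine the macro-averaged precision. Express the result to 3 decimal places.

0.632

Per-class precision (TP/(TP+FP)):
  A: TP=31, FP=8+9+9=26 → 31/57 = 0.5439
  B: TP=51, FP=18+15+7=40 → 51/91 = 0.5604
  C: TP=51, FP=8+4+12=24 → 51/75 = 0.6800
  D: TP=87, FP=12+4+14=30 → 87/117 = 0.7436
Macro-precision = mean = (0.5439 + 0.5604 + 0.6800 + 0.7436) / 4 = 0.632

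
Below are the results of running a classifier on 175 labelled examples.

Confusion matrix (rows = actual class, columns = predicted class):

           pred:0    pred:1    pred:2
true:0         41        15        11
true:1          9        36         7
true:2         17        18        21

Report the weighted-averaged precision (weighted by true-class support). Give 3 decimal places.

Per-class precision (TP/(TP+FP)):
  0: TP=41, FP=9+17=26 → 41/67 = 0.6119
  1: TP=36, FP=15+18=33 → 36/69 = 0.5217
  2: TP=21, FP=11+7=18 → 21/39 = 0.5385
Weighted-precision = Σ (supportᵢ/N)·precisionᵢ with N=175: (67/175)·0.6119 + (52/175)·0.5217 + (56/175)·0.5385 = 0.562

0.562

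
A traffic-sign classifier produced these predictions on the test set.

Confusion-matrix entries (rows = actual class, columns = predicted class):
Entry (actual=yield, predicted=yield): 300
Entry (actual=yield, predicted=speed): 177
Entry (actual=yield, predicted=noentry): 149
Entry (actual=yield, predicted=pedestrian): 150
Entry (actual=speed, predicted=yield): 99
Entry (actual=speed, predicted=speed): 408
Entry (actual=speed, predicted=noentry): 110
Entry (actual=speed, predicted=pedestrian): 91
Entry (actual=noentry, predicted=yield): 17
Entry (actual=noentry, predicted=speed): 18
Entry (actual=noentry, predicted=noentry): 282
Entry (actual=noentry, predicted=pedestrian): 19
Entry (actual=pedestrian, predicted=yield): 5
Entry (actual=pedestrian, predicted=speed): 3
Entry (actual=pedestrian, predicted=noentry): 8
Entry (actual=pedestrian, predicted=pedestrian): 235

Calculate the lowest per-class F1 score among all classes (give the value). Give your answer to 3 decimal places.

Per-class F1 score (2·TP/(2·TP+FP+FN)):
  yield: TP=300, FP=99+17+5=121, FN=177+149+150=476 → 600/1197 = 0.5013
  speed: TP=408, FP=177+18+3=198, FN=99+110+91=300 → 816/1314 = 0.6210
  noentry: TP=282, FP=149+110+8=267, FN=17+18+19=54 → 564/885 = 0.6373
  pedestrian: TP=235, FP=150+91+19=260, FN=5+3+8=16 → 470/746 = 0.6300
Lowest is class 'yield' with F1 score = 0.501.

0.501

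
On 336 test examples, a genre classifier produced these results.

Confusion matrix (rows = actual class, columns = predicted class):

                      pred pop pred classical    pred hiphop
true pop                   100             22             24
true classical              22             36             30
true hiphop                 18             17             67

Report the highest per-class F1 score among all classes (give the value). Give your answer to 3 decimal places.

Per-class F1 score (2·TP/(2·TP+FP+FN)):
  pop: TP=100, FP=22+18=40, FN=22+24=46 → 200/286 = 0.6993
  classical: TP=36, FP=22+17=39, FN=22+30=52 → 72/163 = 0.4417
  hiphop: TP=67, FP=24+30=54, FN=18+17=35 → 134/223 = 0.6009
Highest is class 'pop' with F1 score = 0.699.

0.699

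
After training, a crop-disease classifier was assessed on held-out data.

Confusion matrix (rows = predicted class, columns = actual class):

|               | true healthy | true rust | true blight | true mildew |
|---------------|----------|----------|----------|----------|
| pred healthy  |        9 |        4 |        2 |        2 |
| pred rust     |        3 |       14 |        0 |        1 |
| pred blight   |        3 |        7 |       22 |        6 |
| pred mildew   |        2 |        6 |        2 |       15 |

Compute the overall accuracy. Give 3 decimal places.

Accuracy = trace / total = (9+14+22+15=60) / 98 = 60/98 = 0.612

0.612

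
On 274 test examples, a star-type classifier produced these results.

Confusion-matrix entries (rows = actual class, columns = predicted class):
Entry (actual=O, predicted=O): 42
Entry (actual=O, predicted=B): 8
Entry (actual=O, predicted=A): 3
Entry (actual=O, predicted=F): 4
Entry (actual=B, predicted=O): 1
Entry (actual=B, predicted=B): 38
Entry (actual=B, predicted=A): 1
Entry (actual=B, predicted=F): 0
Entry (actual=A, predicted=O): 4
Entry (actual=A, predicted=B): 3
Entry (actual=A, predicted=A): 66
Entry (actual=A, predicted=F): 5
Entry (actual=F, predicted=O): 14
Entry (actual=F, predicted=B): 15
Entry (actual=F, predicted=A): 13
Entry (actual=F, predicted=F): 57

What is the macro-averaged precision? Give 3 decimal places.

Per-class precision (TP/(TP+FP)):
  O: TP=42, FP=1+4+14=19 → 42/61 = 0.6885
  B: TP=38, FP=8+3+15=26 → 38/64 = 0.5938
  A: TP=66, FP=3+1+13=17 → 66/83 = 0.7952
  F: TP=57, FP=4+0+5=9 → 57/66 = 0.8636
Macro-precision = mean = (0.6885 + 0.5938 + 0.7952 + 0.8636) / 4 = 0.735

0.735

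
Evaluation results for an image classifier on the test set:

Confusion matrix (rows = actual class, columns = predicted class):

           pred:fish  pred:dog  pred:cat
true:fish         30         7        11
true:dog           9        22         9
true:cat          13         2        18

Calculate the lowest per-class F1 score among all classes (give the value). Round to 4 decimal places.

0.5070

Per-class F1 score (2·TP/(2·TP+FP+FN)):
  fish: TP=30, FP=9+13=22, FN=7+11=18 → 60/100 = 0.60000
  dog: TP=22, FP=7+2=9, FN=9+9=18 → 44/71 = 0.61972
  cat: TP=18, FP=11+9=20, FN=13+2=15 → 36/71 = 0.50704
Lowest is class 'cat' with F1 score = 0.5070.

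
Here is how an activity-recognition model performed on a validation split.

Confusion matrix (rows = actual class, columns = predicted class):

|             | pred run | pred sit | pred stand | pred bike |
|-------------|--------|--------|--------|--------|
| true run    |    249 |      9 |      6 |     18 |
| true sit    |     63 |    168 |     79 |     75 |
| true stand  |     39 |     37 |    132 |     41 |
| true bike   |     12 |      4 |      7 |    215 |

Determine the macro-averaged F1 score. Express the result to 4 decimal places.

0.6550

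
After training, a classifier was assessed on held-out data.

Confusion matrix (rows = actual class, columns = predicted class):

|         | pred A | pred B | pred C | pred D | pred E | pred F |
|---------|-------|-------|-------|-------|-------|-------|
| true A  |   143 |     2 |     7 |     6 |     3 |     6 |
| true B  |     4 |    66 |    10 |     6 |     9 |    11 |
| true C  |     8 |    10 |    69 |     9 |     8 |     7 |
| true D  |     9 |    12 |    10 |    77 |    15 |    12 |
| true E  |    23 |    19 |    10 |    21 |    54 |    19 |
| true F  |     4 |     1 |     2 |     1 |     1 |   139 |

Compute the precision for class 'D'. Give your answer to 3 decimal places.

Take TP from the diagonal, FP from the rest of the 'D' prediction marginal, FN from the rest of the 'D' actual marginal.
precision = TP/(TP+FP).
D: TP=77, FP=6+6+9+21+1=43 → 77/120 = 0.6417

0.642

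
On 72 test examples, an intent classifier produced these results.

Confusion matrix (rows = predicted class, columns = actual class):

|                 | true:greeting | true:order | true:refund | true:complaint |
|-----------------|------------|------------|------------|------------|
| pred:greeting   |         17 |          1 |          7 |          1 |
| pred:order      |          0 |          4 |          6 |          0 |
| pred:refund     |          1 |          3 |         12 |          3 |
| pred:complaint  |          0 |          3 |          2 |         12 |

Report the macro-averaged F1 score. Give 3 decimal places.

Per-class F1 score (2·TP/(2·TP+FP+FN)):
  greeting: TP=17, FP=1+7+1=9, FN=0+1+0=1 → 34/44 = 0.7727
  order: TP=4, FP=0+6+0=6, FN=1+3+3=7 → 8/21 = 0.3810
  refund: TP=12, FP=1+3+3=7, FN=7+6+2=15 → 24/46 = 0.5217
  complaint: TP=12, FP=0+3+2=5, FN=1+0+3=4 → 24/33 = 0.7273
Macro-F1 score = mean = (0.7727 + 0.3810 + 0.5217 + 0.7273) / 4 = 0.601

0.601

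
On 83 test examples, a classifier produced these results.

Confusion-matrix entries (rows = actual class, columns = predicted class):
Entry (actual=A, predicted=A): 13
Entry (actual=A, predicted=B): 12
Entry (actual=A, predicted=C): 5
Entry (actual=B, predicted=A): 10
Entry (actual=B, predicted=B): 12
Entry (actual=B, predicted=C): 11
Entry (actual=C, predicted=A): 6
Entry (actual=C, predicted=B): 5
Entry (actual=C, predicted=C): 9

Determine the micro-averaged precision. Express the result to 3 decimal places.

0.410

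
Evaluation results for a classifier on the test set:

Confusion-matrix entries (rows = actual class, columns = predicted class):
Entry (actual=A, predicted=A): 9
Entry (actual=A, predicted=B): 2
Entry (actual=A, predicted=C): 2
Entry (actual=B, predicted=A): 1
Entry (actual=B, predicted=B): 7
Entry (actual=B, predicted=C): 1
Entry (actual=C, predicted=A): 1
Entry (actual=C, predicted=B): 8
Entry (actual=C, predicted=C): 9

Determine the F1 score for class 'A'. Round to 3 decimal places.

One-vs-rest for 'A': TP = diagonal; FP = other classes predicted 'A'; FN = 'A' predicted as other.
F1 score = 2·TP/(2·TP+FP+FN).
A: TP=9, FP=1+1=2, FN=2+2=4 → 18/24 = 0.7500

0.750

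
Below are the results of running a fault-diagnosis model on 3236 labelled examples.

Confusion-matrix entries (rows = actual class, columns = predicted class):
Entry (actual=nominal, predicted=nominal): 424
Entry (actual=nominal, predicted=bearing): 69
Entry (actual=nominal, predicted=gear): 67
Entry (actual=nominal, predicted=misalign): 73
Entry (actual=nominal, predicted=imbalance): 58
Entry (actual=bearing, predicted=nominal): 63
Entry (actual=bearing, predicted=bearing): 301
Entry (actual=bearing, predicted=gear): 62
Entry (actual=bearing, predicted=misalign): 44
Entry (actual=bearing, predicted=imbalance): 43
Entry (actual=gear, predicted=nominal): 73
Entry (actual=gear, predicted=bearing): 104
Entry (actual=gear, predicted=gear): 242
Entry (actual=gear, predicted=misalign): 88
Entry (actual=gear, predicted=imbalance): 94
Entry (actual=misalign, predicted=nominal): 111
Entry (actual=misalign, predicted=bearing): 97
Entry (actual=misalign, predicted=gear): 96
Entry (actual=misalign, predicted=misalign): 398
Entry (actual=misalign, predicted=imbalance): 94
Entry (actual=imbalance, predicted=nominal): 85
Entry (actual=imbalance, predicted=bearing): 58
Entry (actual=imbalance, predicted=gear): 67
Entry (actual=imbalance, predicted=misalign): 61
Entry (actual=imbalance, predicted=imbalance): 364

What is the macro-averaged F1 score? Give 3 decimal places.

Per-class F1 score (2·TP/(2·TP+FP+FN)):
  nominal: TP=424, FP=63+73+111+85=332, FN=69+67+73+58=267 → 848/1447 = 0.5860
  bearing: TP=301, FP=69+104+97+58=328, FN=63+62+44+43=212 → 602/1142 = 0.5271
  gear: TP=242, FP=67+62+96+67=292, FN=73+104+88+94=359 → 484/1135 = 0.4264
  misalign: TP=398, FP=73+44+88+61=266, FN=111+97+96+94=398 → 796/1460 = 0.5452
  imbalance: TP=364, FP=58+43+94+94=289, FN=85+58+67+61=271 → 728/1288 = 0.5652
Macro-F1 score = mean = (0.5860 + 0.5271 + 0.4264 + 0.5452 + 0.5652) / 5 = 0.530

0.530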